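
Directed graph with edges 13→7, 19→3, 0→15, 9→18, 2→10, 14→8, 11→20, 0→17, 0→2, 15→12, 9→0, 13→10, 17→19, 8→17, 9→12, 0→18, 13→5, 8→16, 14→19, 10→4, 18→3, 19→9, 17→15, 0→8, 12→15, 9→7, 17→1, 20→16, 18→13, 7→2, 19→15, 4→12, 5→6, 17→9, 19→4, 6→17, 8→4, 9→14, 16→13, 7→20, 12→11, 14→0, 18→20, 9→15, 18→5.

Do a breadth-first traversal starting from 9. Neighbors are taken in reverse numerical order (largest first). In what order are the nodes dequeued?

Visit 9; enqueue 18, 15, 14, 12, 7, 0 → queue [18, 15, 14, 12, 7, 0]
Visit 18; enqueue 20, 13, 5, 3 → queue [15, 14, 12, 7, 0, 20, 13, 5, 3]
Visit 15 → queue [14, 12, 7, 0, 20, 13, 5, 3]
Visit 14; enqueue 19, 8 → queue [12, 7, 0, 20, 13, 5, 3, 19, 8]
Visit 12; enqueue 11 → queue [7, 0, 20, 13, 5, 3, 19, 8, 11]
Visit 7; enqueue 2 → queue [0, 20, 13, 5, 3, 19, 8, 11, 2]
Visit 0; enqueue 17 → queue [20, 13, 5, 3, 19, 8, 11, 2, 17]
Visit 20; enqueue 16 → queue [13, 5, 3, 19, 8, 11, 2, 17, 16]
Visit 13; enqueue 10 → queue [5, 3, 19, 8, 11, 2, 17, 16, 10]
Visit 5; enqueue 6 → queue [3, 19, 8, 11, 2, 17, 16, 10, 6]
Visit 3 → queue [19, 8, 11, 2, 17, 16, 10, 6]
Visit 19; enqueue 4 → queue [8, 11, 2, 17, 16, 10, 6, 4]
Visit 8 → queue [11, 2, 17, 16, 10, 6, 4]
Visit 11 → queue [2, 17, 16, 10, 6, 4]
Visit 2 → queue [17, 16, 10, 6, 4]
Visit 17; enqueue 1 → queue [16, 10, 6, 4, 1]
Visit 16 → queue [10, 6, 4, 1]
Visit 10 → queue [6, 4, 1]
Visit 6 → queue [4, 1]
Visit 4 → queue [1]
Visit 1 → queue []

9, 18, 15, 14, 12, 7, 0, 20, 13, 5, 3, 19, 8, 11, 2, 17, 16, 10, 6, 4, 1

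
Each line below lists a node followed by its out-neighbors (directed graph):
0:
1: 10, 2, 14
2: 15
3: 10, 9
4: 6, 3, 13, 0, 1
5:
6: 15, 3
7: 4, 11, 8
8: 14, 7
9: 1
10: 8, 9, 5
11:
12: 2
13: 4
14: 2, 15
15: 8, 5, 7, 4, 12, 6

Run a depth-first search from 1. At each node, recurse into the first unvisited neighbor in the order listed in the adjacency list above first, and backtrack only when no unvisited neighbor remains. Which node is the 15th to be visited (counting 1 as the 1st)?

11

Visit 1
1 → 10
10 → 8
8 → 14
14 → 2
2 → 15
15 → 5
15 → 7
7 → 4
4 → 6
6 → 3
3 → 9
4 → 13
4 → 0
7 → 11
15 → 12

Visit order: 1, 10, 8, 14, 2, 15, 5, 7, 4, 6, 3, 9, 13, 0, 11, 12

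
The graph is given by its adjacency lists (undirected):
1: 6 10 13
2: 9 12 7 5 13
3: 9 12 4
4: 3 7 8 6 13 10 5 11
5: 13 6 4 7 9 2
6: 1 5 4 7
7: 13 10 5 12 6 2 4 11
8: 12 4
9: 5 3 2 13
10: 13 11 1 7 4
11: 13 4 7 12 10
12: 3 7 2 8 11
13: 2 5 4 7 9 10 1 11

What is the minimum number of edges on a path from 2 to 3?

2

Level 0: 2
Level 1: 5, 7, 9, 12, 13
Level 2: 1, 3, 4, 6, 8, 10, 11
3 first appears at level 2.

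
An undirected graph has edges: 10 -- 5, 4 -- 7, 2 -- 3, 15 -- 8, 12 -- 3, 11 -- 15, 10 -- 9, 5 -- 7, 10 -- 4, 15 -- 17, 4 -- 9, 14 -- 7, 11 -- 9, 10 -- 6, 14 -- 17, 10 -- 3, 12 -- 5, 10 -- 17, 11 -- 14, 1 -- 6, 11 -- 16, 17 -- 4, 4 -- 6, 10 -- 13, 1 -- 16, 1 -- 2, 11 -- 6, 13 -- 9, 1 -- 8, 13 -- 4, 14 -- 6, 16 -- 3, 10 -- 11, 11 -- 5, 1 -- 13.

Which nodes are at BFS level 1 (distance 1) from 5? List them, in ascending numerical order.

7, 10, 11, 12

Level 0: 5
Level 1: 7, 10, 11, 12
Level 2: 3, 4, 6, 9, 13, 14, 15, 16, 17
Level 3: 1, 2, 8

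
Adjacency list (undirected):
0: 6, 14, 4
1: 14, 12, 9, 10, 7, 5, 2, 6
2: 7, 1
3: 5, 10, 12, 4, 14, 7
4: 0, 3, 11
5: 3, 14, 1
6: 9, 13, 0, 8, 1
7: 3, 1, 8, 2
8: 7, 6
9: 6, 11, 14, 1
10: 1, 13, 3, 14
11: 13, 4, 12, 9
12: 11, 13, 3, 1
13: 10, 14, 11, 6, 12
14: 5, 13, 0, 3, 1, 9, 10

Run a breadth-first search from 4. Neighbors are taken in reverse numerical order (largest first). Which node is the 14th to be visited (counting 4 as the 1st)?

Visit 4; enqueue 11, 3, 0 → queue [11, 3, 0]
Visit 11; enqueue 13, 12, 9 → queue [3, 0, 13, 12, 9]
Visit 3; enqueue 14, 10, 7, 5 → queue [0, 13, 12, 9, 14, 10, 7, 5]
Visit 0; enqueue 6 → queue [13, 12, 9, 14, 10, 7, 5, 6]
Visit 13 → queue [12, 9, 14, 10, 7, 5, 6]
Visit 12; enqueue 1 → queue [9, 14, 10, 7, 5, 6, 1]
Visit 9 → queue [14, 10, 7, 5, 6, 1]
Visit 14 → queue [10, 7, 5, 6, 1]
Visit 10 → queue [7, 5, 6, 1]
Visit 7; enqueue 8, 2 → queue [5, 6, 1, 8, 2]
Visit 5 → queue [6, 1, 8, 2]
Visit 6 → queue [1, 8, 2]
Visit 1 → queue [8, 2]
Visit 8 → queue [2]
Visit 2 → queue []

Visit order: 4, 11, 3, 0, 13, 12, 9, 14, 10, 7, 5, 6, 1, 8, 2

8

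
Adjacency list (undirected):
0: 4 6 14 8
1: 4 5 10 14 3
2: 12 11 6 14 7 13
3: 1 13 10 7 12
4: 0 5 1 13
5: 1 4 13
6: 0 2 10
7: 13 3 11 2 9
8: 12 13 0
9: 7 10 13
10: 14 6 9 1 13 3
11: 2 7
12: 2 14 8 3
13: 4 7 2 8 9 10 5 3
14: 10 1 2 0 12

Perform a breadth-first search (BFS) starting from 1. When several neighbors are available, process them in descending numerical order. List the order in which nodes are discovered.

1, 14, 10, 5, 4, 3, 12, 2, 0, 13, 9, 6, 7, 8, 11

Visit 1; enqueue 14, 10, 5, 4, 3 → queue [14, 10, 5, 4, 3]
Visit 14; enqueue 12, 2, 0 → queue [10, 5, 4, 3, 12, 2, 0]
Visit 10; enqueue 13, 9, 6 → queue [5, 4, 3, 12, 2, 0, 13, 9, 6]
Visit 5 → queue [4, 3, 12, 2, 0, 13, 9, 6]
Visit 4 → queue [3, 12, 2, 0, 13, 9, 6]
Visit 3; enqueue 7 → queue [12, 2, 0, 13, 9, 6, 7]
Visit 12; enqueue 8 → queue [2, 0, 13, 9, 6, 7, 8]
Visit 2; enqueue 11 → queue [0, 13, 9, 6, 7, 8, 11]
Visit 0 → queue [13, 9, 6, 7, 8, 11]
Visit 13 → queue [9, 6, 7, 8, 11]
Visit 9 → queue [6, 7, 8, 11]
Visit 6 → queue [7, 8, 11]
Visit 7 → queue [8, 11]
Visit 8 → queue [11]
Visit 11 → queue []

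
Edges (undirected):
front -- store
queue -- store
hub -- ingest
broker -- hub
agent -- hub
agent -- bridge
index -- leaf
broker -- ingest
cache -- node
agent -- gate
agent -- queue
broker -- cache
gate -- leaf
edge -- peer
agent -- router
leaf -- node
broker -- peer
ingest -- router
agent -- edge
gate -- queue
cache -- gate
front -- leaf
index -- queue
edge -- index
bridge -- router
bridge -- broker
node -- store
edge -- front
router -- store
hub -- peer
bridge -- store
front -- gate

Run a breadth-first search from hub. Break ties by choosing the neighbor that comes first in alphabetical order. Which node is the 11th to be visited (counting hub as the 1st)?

cache

Visit hub; enqueue agent, broker, ingest, peer → queue [agent, broker, ingest, peer]
Visit agent; enqueue bridge, edge, gate, queue, router → queue [broker, ingest, peer, bridge, edge, gate, queue, router]
Visit broker; enqueue cache → queue [ingest, peer, bridge, edge, gate, queue, router, cache]
Visit ingest → queue [peer, bridge, edge, gate, queue, router, cache]
Visit peer → queue [bridge, edge, gate, queue, router, cache]
Visit bridge; enqueue store → queue [edge, gate, queue, router, cache, store]
Visit edge; enqueue front, index → queue [gate, queue, router, cache, store, front, index]
Visit gate; enqueue leaf → queue [queue, router, cache, store, front, index, leaf]
Visit queue → queue [router, cache, store, front, index, leaf]
Visit router → queue [cache, store, front, index, leaf]
Visit cache; enqueue node → queue [store, front, index, leaf, node]
Visit store → queue [front, index, leaf, node]
Visit front → queue [index, leaf, node]
Visit index → queue [leaf, node]
Visit leaf → queue [node]
Visit node → queue []

Visit order: hub, agent, broker, ingest, peer, bridge, edge, gate, queue, router, cache, store, front, index, leaf, node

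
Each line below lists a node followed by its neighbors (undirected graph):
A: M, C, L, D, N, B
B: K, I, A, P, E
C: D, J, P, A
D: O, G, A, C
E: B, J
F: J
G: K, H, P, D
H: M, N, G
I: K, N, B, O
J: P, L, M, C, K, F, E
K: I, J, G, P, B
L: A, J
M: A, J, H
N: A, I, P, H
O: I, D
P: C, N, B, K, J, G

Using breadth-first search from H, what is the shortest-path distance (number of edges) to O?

Level 0: H
Level 1: G, M, N
Level 2: A, D, I, J, K, P
Level 3: B, C, E, F, L, O
O first appears at level 3.

3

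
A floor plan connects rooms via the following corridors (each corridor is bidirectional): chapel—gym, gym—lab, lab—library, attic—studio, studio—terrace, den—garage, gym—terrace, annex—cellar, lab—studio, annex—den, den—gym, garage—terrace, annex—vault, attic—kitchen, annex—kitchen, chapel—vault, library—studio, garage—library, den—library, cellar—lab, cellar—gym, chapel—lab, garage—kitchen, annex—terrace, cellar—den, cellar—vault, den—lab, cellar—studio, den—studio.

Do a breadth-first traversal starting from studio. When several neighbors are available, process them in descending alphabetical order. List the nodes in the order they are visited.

studio → terrace → library → lab → den → cellar → attic → gym → garage → annex → chapel → vault → kitchen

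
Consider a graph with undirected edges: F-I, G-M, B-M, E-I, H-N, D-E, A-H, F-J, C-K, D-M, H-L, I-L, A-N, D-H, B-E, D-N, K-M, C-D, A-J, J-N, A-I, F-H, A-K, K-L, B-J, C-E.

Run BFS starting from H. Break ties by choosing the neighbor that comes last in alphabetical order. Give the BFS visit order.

Visit H; enqueue N, L, F, D, A → queue [N, L, F, D, A]
Visit N; enqueue J → queue [L, F, D, A, J]
Visit L; enqueue K, I → queue [F, D, A, J, K, I]
Visit F → queue [D, A, J, K, I]
Visit D; enqueue M, E, C → queue [A, J, K, I, M, E, C]
Visit A → queue [J, K, I, M, E, C]
Visit J; enqueue B → queue [K, I, M, E, C, B]
Visit K → queue [I, M, E, C, B]
Visit I → queue [M, E, C, B]
Visit M; enqueue G → queue [E, C, B, G]
Visit E → queue [C, B, G]
Visit C → queue [B, G]
Visit B → queue [G]
Visit G → queue []

H, N, L, F, D, A, J, K, I, M, E, C, B, G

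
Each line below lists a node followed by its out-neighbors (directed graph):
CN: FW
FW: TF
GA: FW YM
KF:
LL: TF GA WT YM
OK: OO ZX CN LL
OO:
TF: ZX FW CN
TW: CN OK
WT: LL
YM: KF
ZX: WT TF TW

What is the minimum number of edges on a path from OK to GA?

Level 0: OK
Level 1: CN, LL, OO, ZX
Level 2: FW, GA, TF, TW, WT, YM
Level 3: KF
GA first appears at level 2.

2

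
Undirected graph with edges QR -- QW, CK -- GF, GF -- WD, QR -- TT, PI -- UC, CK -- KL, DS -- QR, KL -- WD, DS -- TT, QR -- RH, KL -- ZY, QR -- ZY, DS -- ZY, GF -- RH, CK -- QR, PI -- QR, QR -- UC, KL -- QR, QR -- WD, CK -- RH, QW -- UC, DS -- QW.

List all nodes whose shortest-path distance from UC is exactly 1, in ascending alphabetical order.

Level 0: UC
Level 1: PI, QR, QW
Level 2: CK, DS, KL, RH, TT, WD, ZY
Level 3: GF

PI, QR, QW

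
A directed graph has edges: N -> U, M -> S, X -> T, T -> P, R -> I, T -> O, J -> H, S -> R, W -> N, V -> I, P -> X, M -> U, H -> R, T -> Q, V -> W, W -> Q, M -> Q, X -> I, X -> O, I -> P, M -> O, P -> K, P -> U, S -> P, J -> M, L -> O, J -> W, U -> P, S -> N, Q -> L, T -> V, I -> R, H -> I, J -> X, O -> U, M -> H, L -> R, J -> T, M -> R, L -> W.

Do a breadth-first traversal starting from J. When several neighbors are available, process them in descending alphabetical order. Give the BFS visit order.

Visit J; enqueue X, W, T, M, H → queue [X, W, T, M, H]
Visit X; enqueue O, I → queue [W, T, M, H, O, I]
Visit W; enqueue Q, N → queue [T, M, H, O, I, Q, N]
Visit T; enqueue V, P → queue [M, H, O, I, Q, N, V, P]
Visit M; enqueue U, S, R → queue [H, O, I, Q, N, V, P, U, S, R]
Visit H → queue [O, I, Q, N, V, P, U, S, R]
Visit O → queue [I, Q, N, V, P, U, S, R]
Visit I → queue [Q, N, V, P, U, S, R]
Visit Q; enqueue L → queue [N, V, P, U, S, R, L]
Visit N → queue [V, P, U, S, R, L]
Visit V → queue [P, U, S, R, L]
Visit P; enqueue K → queue [U, S, R, L, K]
Visit U → queue [S, R, L, K]
Visit S → queue [R, L, K]
Visit R → queue [L, K]
Visit L → queue [K]
Visit K → queue []

J -> X -> W -> T -> M -> H -> O -> I -> Q -> N -> V -> P -> U -> S -> R -> L -> K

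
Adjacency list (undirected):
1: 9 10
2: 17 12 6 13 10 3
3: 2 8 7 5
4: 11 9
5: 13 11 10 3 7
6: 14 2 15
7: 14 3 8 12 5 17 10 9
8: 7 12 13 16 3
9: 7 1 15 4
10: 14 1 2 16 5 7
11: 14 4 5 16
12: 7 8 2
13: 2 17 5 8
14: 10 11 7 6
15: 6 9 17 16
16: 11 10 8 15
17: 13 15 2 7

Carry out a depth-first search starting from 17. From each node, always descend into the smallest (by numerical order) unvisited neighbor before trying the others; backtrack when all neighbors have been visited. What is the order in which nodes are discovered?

Visit 17
17 → 2
2 → 3
3 → 5
5 → 7
7 → 8
8 → 12
8 → 13
8 → 16
16 → 10
10 → 1
1 → 9
9 → 4
4 → 11
11 → 14
14 → 6
6 → 15

17, 2, 3, 5, 7, 8, 12, 13, 16, 10, 1, 9, 4, 11, 14, 6, 15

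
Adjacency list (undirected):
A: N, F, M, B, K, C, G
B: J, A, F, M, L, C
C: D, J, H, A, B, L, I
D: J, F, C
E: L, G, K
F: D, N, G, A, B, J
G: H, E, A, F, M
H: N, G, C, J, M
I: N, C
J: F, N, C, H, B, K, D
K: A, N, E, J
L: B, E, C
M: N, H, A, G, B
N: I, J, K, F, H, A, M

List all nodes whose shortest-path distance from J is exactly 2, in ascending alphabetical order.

A, E, G, I, L, M

Level 0: J
Level 1: B, C, D, F, H, K, N
Level 2: A, E, G, I, L, M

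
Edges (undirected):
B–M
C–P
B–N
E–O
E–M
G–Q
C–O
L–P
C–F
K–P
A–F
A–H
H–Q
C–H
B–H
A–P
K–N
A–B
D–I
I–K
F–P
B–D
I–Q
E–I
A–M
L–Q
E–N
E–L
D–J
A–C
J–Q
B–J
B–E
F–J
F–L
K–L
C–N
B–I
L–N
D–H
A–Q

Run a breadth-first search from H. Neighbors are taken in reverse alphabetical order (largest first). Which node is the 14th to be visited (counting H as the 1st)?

Visit H; enqueue Q, D, C, B, A → queue [Q, D, C, B, A]
Visit Q; enqueue L, J, I, G → queue [D, C, B, A, L, J, I, G]
Visit D → queue [C, B, A, L, J, I, G]
Visit C; enqueue P, O, N, F → queue [B, A, L, J, I, G, P, O, N, F]
Visit B; enqueue M, E → queue [A, L, J, I, G, P, O, N, F, M, E]
Visit A → queue [L, J, I, G, P, O, N, F, M, E]
Visit L; enqueue K → queue [J, I, G, P, O, N, F, M, E, K]
Visit J → queue [I, G, P, O, N, F, M, E, K]
Visit I → queue [G, P, O, N, F, M, E, K]
Visit G → queue [P, O, N, F, M, E, K]
Visit P → queue [O, N, F, M, E, K]
Visit O → queue [N, F, M, E, K]
Visit N → queue [F, M, E, K]
Visit F → queue [M, E, K]
Visit M → queue [E, K]
Visit E → queue [K]
Visit K → queue []

Visit order: H, Q, D, C, B, A, L, J, I, G, P, O, N, F, M, E, K

F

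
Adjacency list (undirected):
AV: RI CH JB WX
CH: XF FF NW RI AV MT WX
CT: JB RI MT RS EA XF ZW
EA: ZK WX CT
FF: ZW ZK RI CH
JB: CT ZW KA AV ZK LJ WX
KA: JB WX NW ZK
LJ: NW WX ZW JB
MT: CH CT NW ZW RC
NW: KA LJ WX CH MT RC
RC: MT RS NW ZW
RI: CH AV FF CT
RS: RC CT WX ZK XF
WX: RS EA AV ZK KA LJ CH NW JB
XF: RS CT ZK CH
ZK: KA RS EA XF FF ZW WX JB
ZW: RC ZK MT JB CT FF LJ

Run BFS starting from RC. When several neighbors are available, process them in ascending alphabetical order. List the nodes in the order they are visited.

RC, MT, NW, RS, ZW, CH, CT, KA, LJ, WX, XF, ZK, FF, JB, AV, RI, EA

Visit RC; enqueue MT, NW, RS, ZW → queue [MT, NW, RS, ZW]
Visit MT; enqueue CH, CT → queue [NW, RS, ZW, CH, CT]
Visit NW; enqueue KA, LJ, WX → queue [RS, ZW, CH, CT, KA, LJ, WX]
Visit RS; enqueue XF, ZK → queue [ZW, CH, CT, KA, LJ, WX, XF, ZK]
Visit ZW; enqueue FF, JB → queue [CH, CT, KA, LJ, WX, XF, ZK, FF, JB]
Visit CH; enqueue AV, RI → queue [CT, KA, LJ, WX, XF, ZK, FF, JB, AV, RI]
Visit CT; enqueue EA → queue [KA, LJ, WX, XF, ZK, FF, JB, AV, RI, EA]
Visit KA → queue [LJ, WX, XF, ZK, FF, JB, AV, RI, EA]
Visit LJ → queue [WX, XF, ZK, FF, JB, AV, RI, EA]
Visit WX → queue [XF, ZK, FF, JB, AV, RI, EA]
Visit XF → queue [ZK, FF, JB, AV, RI, EA]
Visit ZK → queue [FF, JB, AV, RI, EA]
Visit FF → queue [JB, AV, RI, EA]
Visit JB → queue [AV, RI, EA]
Visit AV → queue [RI, EA]
Visit RI → queue [EA]
Visit EA → queue []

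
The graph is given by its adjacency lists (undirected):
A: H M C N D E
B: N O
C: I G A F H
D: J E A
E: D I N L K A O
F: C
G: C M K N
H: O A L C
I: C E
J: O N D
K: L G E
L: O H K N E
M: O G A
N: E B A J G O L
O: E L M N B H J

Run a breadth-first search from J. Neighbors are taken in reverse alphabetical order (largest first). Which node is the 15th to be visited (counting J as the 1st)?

F

Visit J; enqueue O, N, D → queue [O, N, D]
Visit O; enqueue M, L, H, E, B → queue [N, D, M, L, H, E, B]
Visit N; enqueue G, A → queue [D, M, L, H, E, B, G, A]
Visit D → queue [M, L, H, E, B, G, A]
Visit M → queue [L, H, E, B, G, A]
Visit L; enqueue K → queue [H, E, B, G, A, K]
Visit H; enqueue C → queue [E, B, G, A, K, C]
Visit E; enqueue I → queue [B, G, A, K, C, I]
Visit B → queue [G, A, K, C, I]
Visit G → queue [A, K, C, I]
Visit A → queue [K, C, I]
Visit K → queue [C, I]
Visit C; enqueue F → queue [I, F]
Visit I → queue [F]
Visit F → queue []

Visit order: J, O, N, D, M, L, H, E, B, G, A, K, C, I, F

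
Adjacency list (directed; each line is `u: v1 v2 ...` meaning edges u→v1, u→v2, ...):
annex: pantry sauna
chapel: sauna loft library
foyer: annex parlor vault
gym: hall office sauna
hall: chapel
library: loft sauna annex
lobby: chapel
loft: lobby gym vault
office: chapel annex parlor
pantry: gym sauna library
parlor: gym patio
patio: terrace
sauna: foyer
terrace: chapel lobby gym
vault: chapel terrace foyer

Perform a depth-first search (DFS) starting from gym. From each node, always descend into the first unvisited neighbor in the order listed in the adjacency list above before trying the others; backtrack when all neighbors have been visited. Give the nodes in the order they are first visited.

Visit gym
gym → hall
hall → chapel
chapel → sauna
sauna → foyer
foyer → annex
annex → pantry
pantry → library
library → loft
loft → lobby
loft → vault
vault → terrace
foyer → parlor
parlor → patio
gym → office

gym → hall → chapel → sauna → foyer → annex → pantry → library → loft → lobby → vault → terrace → parlor → patio → office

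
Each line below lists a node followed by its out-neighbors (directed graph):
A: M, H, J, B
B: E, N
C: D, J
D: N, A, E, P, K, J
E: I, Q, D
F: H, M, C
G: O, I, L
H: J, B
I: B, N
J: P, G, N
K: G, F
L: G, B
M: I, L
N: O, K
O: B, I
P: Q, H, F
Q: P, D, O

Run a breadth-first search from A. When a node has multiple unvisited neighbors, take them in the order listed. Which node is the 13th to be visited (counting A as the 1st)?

F

Visit A; enqueue M, H, J, B → queue [M, H, J, B]
Visit M; enqueue I, L → queue [H, J, B, I, L]
Visit H → queue [J, B, I, L]
Visit J; enqueue P, G, N → queue [B, I, L, P, G, N]
Visit B; enqueue E → queue [I, L, P, G, N, E]
Visit I → queue [L, P, G, N, E]
Visit L → queue [P, G, N, E]
Visit P; enqueue Q, F → queue [G, N, E, Q, F]
Visit G; enqueue O → queue [N, E, Q, F, O]
Visit N; enqueue K → queue [E, Q, F, O, K]
Visit E; enqueue D → queue [Q, F, O, K, D]
Visit Q → queue [F, O, K, D]
Visit F; enqueue C → queue [O, K, D, C]
Visit O → queue [K, D, C]
Visit K → queue [D, C]
Visit D → queue [C]
Visit C → queue []

Visit order: A, M, H, J, B, I, L, P, G, N, E, Q, F, O, K, D, C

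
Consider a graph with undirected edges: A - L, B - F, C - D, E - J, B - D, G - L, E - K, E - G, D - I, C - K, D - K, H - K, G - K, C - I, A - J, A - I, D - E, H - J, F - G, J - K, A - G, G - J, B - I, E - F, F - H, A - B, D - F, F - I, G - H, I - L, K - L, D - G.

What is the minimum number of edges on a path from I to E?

Level 0: I
Level 1: A, B, C, D, F, L
Level 2: E, G, H, J, K
E first appears at level 2.

2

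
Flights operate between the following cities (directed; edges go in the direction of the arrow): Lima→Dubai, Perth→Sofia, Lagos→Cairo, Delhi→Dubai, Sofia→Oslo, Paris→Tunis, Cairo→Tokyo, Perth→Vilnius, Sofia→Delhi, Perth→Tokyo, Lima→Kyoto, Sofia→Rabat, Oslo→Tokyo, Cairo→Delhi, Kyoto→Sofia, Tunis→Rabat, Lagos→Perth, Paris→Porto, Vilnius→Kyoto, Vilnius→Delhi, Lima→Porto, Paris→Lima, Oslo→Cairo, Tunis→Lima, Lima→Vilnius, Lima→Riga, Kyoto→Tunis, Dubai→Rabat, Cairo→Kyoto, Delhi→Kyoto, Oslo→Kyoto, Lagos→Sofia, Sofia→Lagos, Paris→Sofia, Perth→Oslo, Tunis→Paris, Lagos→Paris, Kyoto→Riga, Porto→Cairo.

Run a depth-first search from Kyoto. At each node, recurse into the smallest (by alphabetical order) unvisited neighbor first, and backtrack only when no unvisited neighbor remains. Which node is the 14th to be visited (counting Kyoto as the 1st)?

Tunis

Visit Kyoto
Kyoto → Riga
Kyoto → Sofia
Sofia → Delhi
Delhi → Dubai
Dubai → Rabat
Sofia → Lagos
Lagos → Cairo
Cairo → Tokyo
Lagos → Paris
Paris → Lima
Lima → Porto
Lima → Vilnius
Paris → Tunis
Lagos → Perth
Perth → Oslo

Visit order: Kyoto, Riga, Sofia, Delhi, Dubai, Rabat, Lagos, Cairo, Tokyo, Paris, Lima, Porto, Vilnius, Tunis, Perth, Oslo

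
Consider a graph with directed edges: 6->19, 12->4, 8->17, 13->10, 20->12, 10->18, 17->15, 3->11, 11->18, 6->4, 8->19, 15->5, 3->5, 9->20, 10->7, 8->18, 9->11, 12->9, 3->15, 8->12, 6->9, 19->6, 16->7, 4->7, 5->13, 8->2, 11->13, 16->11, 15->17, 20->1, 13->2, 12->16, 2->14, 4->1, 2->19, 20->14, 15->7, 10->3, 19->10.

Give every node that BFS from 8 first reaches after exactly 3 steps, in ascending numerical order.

1, 3, 5, 7, 11, 20

Level 0: 8
Level 1: 2, 12, 17, 18, 19
Level 2: 4, 6, 9, 10, 14, 15, 16
Level 3: 1, 3, 5, 7, 11, 20
Level 4: 13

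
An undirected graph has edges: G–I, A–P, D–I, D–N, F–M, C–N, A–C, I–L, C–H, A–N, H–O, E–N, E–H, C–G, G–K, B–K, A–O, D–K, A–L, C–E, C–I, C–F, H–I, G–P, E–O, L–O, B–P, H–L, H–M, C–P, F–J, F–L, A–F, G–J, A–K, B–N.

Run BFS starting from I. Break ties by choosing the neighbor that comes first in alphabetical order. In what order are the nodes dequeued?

I -> C -> D -> G -> H -> L -> A -> E -> F -> N -> P -> K -> J -> M -> O -> B

Visit I; enqueue C, D, G, H, L → queue [C, D, G, H, L]
Visit C; enqueue A, E, F, N, P → queue [D, G, H, L, A, E, F, N, P]
Visit D; enqueue K → queue [G, H, L, A, E, F, N, P, K]
Visit G; enqueue J → queue [H, L, A, E, F, N, P, K, J]
Visit H; enqueue M, O → queue [L, A, E, F, N, P, K, J, M, O]
Visit L → queue [A, E, F, N, P, K, J, M, O]
Visit A → queue [E, F, N, P, K, J, M, O]
Visit E → queue [F, N, P, K, J, M, O]
Visit F → queue [N, P, K, J, M, O]
Visit N; enqueue B → queue [P, K, J, M, O, B]
Visit P → queue [K, J, M, O, B]
Visit K → queue [J, M, O, B]
Visit J → queue [M, O, B]
Visit M → queue [O, B]
Visit O → queue [B]
Visit B → queue []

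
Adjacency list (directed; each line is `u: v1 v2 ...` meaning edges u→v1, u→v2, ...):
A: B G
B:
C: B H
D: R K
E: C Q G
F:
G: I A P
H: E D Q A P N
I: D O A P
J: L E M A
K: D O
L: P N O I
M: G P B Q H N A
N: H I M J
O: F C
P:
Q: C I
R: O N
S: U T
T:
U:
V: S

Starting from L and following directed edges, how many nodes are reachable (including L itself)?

BFS from L visits: L, P, O, N, I, F, C, M, J, H, D, A, B, Q, G, E, R, K
Reachable nodes: 18 of 22 total.

18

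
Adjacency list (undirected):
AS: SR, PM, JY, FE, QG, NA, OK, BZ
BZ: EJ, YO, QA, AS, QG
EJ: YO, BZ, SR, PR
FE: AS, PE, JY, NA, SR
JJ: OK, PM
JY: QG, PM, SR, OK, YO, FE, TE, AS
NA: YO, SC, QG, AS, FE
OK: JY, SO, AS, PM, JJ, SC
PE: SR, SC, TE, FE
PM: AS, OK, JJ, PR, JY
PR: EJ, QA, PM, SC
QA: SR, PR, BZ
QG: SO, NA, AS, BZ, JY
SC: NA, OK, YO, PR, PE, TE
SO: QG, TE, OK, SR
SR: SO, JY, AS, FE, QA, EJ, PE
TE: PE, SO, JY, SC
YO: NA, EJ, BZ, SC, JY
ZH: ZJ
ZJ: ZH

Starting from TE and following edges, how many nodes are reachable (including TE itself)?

18

BFS from TE visits: TE, JY, PE, SC, SO, AS, FE, OK, PM, QG, SR, YO, NA, PR, BZ, JJ, EJ, QA
Reachable nodes: 18 of 20 total.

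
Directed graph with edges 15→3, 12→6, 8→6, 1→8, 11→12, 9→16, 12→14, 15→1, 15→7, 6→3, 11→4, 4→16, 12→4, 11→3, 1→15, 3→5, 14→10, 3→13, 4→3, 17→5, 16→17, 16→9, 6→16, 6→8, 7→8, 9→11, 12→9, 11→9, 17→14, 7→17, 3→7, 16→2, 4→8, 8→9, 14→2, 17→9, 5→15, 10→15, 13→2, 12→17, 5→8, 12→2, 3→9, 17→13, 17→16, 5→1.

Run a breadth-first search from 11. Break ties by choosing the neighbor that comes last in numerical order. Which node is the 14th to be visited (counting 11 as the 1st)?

5

Visit 11; enqueue 12, 9, 4, 3 → queue [12, 9, 4, 3]
Visit 12; enqueue 17, 14, 6, 2 → queue [9, 4, 3, 17, 14, 6, 2]
Visit 9; enqueue 16 → queue [4, 3, 17, 14, 6, 2, 16]
Visit 4; enqueue 8 → queue [3, 17, 14, 6, 2, 16, 8]
Visit 3; enqueue 13, 7, 5 → queue [17, 14, 6, 2, 16, 8, 13, 7, 5]
Visit 17 → queue [14, 6, 2, 16, 8, 13, 7, 5]
Visit 14; enqueue 10 → queue [6, 2, 16, 8, 13, 7, 5, 10]
Visit 6 → queue [2, 16, 8, 13, 7, 5, 10]
Visit 2 → queue [16, 8, 13, 7, 5, 10]
Visit 16 → queue [8, 13, 7, 5, 10]
Visit 8 → queue [13, 7, 5, 10]
Visit 13 → queue [7, 5, 10]
Visit 7 → queue [5, 10]
Visit 5; enqueue 15, 1 → queue [10, 15, 1]
Visit 10 → queue [15, 1]
Visit 15 → queue [1]
Visit 1 → queue []

Visit order: 11, 12, 9, 4, 3, 17, 14, 6, 2, 16, 8, 13, 7, 5, 10, 15, 1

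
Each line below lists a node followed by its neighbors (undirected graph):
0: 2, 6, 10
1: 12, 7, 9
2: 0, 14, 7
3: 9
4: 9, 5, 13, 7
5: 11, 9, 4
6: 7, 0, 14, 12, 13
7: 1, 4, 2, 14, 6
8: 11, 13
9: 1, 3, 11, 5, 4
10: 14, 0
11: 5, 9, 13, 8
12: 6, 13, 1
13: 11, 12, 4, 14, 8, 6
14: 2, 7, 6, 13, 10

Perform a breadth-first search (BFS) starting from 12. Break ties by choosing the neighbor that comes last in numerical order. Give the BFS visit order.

Visit 12; enqueue 13, 6, 1 → queue [13, 6, 1]
Visit 13; enqueue 14, 11, 8, 4 → queue [6, 1, 14, 11, 8, 4]
Visit 6; enqueue 7, 0 → queue [1, 14, 11, 8, 4, 7, 0]
Visit 1; enqueue 9 → queue [14, 11, 8, 4, 7, 0, 9]
Visit 14; enqueue 10, 2 → queue [11, 8, 4, 7, 0, 9, 10, 2]
Visit 11; enqueue 5 → queue [8, 4, 7, 0, 9, 10, 2, 5]
Visit 8 → queue [4, 7, 0, 9, 10, 2, 5]
Visit 4 → queue [7, 0, 9, 10, 2, 5]
Visit 7 → queue [0, 9, 10, 2, 5]
Visit 0 → queue [9, 10, 2, 5]
Visit 9; enqueue 3 → queue [10, 2, 5, 3]
Visit 10 → queue [2, 5, 3]
Visit 2 → queue [5, 3]
Visit 5 → queue [3]
Visit 3 → queue []

12 → 13 → 6 → 1 → 14 → 11 → 8 → 4 → 7 → 0 → 9 → 10 → 2 → 5 → 3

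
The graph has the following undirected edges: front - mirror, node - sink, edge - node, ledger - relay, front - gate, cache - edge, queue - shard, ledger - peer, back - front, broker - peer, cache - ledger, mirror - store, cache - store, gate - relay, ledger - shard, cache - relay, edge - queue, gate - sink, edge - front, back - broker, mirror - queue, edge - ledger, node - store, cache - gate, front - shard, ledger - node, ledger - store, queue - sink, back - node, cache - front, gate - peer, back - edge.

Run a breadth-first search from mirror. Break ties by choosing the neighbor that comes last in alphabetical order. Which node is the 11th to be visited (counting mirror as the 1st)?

gate

Visit mirror; enqueue store, queue, front → queue [store, queue, front]
Visit store; enqueue node, ledger, cache → queue [queue, front, node, ledger, cache]
Visit queue; enqueue sink, shard, edge → queue [front, node, ledger, cache, sink, shard, edge]
Visit front; enqueue gate, back → queue [node, ledger, cache, sink, shard, edge, gate, back]
Visit node → queue [ledger, cache, sink, shard, edge, gate, back]
Visit ledger; enqueue relay, peer → queue [cache, sink, shard, edge, gate, back, relay, peer]
Visit cache → queue [sink, shard, edge, gate, back, relay, peer]
Visit sink → queue [shard, edge, gate, back, relay, peer]
Visit shard → queue [edge, gate, back, relay, peer]
Visit edge → queue [gate, back, relay, peer]
Visit gate → queue [back, relay, peer]
Visit back; enqueue broker → queue [relay, peer, broker]
Visit relay → queue [peer, broker]
Visit peer → queue [broker]
Visit broker → queue []

Visit order: mirror, store, queue, front, node, ledger, cache, sink, shard, edge, gate, back, relay, peer, broker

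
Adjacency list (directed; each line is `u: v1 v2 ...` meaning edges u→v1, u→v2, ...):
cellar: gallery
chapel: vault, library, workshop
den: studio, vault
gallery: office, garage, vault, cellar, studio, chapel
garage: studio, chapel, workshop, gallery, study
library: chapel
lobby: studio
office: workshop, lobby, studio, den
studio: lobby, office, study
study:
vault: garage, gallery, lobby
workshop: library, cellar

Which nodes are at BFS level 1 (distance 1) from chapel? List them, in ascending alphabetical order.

library, vault, workshop

Level 0: chapel
Level 1: library, vault, workshop
Level 2: cellar, gallery, garage, lobby
Level 3: office, studio, study
Level 4: den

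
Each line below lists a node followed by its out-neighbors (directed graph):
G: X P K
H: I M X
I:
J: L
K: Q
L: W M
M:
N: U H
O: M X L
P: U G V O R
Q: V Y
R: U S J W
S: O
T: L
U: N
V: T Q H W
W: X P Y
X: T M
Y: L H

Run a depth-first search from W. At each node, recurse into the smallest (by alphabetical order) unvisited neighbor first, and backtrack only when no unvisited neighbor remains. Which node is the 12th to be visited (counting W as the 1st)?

L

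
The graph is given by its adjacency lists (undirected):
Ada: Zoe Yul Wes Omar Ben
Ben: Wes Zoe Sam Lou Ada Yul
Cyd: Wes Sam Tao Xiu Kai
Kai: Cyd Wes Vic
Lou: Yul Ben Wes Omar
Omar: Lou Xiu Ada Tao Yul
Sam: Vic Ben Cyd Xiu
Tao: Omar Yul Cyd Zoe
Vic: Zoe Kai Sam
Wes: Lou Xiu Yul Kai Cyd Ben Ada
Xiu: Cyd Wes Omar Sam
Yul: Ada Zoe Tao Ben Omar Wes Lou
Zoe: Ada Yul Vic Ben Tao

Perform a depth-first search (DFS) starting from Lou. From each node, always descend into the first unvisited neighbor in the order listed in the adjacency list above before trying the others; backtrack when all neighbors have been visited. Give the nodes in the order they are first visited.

Lou Yul Ada Zoe Vic Kai Cyd Wes Xiu Omar Tao Sam Ben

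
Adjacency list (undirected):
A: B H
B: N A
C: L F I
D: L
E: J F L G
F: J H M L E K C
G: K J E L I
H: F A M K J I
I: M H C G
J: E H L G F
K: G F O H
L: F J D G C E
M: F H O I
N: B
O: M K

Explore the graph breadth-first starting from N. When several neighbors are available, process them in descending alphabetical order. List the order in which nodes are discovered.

N B A H M K J I F O G L E C D

Visit N; enqueue B → queue [B]
Visit B; enqueue A → queue [A]
Visit A; enqueue H → queue [H]
Visit H; enqueue M, K, J, I, F → queue [M, K, J, I, F]
Visit M; enqueue O → queue [K, J, I, F, O]
Visit K; enqueue G → queue [J, I, F, O, G]
Visit J; enqueue L, E → queue [I, F, O, G, L, E]
Visit I; enqueue C → queue [F, O, G, L, E, C]
Visit F → queue [O, G, L, E, C]
Visit O → queue [G, L, E, C]
Visit G → queue [L, E, C]
Visit L; enqueue D → queue [E, C, D]
Visit E → queue [C, D]
Visit C → queue [D]
Visit D → queue []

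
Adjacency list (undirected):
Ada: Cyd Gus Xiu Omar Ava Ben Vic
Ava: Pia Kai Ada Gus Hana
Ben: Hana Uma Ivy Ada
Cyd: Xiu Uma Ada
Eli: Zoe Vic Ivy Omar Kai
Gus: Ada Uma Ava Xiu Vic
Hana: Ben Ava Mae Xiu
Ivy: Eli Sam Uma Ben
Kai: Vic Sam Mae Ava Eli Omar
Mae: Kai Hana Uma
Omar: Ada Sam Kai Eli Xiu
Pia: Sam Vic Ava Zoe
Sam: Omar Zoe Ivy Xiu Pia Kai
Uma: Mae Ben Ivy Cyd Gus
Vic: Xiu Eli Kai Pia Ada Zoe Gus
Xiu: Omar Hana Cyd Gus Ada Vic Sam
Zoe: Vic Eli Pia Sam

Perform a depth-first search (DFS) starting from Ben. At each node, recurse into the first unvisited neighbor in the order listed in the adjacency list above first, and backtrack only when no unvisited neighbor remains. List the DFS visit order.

Ben -> Hana -> Ava -> Pia -> Sam -> Omar -> Ada -> Cyd -> Xiu -> Gus -> Uma -> Mae -> Kai -> Vic -> Eli -> Zoe -> Ivy

Visit Ben
Ben → Hana
Hana → Ava
Ava → Pia
Pia → Sam
Sam → Omar
Omar → Ada
Ada → Cyd
Cyd → Xiu
Xiu → Gus
Gus → Uma
Uma → Mae
Mae → Kai
Kai → Vic
Vic → Eli
Eli → Zoe
Eli → Ivy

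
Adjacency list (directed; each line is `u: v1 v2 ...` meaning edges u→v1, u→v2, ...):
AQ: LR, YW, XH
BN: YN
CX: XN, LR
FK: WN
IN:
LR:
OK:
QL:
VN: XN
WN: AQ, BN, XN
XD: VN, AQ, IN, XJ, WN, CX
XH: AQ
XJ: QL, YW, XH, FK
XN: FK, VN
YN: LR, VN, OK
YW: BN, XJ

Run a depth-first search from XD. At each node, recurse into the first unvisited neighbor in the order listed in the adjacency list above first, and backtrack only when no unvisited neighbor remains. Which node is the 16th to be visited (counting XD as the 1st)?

Visit XD
XD → VN
VN → XN
XN → FK
FK → WN
WN → AQ
AQ → LR
AQ → YW
YW → BN
BN → YN
YN → OK
YW → XJ
XJ → QL
XJ → XH
XD → IN
XD → CX

Visit order: XD, VN, XN, FK, WN, AQ, LR, YW, BN, YN, OK, XJ, QL, XH, IN, CX

CX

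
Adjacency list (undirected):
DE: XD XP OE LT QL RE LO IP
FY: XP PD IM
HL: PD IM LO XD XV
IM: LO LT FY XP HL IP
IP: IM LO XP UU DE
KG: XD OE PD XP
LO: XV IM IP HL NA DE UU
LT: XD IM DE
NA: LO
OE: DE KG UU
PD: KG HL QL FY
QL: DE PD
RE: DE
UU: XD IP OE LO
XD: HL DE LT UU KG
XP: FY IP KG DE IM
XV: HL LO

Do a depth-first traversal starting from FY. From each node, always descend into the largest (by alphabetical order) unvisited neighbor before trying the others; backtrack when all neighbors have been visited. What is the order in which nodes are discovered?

Visit FY
FY → XP
XP → KG
KG → XD
XD → UU
UU → OE
OE → DE
DE → RE
DE → QL
QL → PD
PD → HL
HL → XV
XV → LO
LO → NA
LO → IP
IP → IM
IM → LT

FY → XP → KG → XD → UU → OE → DE → RE → QL → PD → HL → XV → LO → NA → IP → IM → LT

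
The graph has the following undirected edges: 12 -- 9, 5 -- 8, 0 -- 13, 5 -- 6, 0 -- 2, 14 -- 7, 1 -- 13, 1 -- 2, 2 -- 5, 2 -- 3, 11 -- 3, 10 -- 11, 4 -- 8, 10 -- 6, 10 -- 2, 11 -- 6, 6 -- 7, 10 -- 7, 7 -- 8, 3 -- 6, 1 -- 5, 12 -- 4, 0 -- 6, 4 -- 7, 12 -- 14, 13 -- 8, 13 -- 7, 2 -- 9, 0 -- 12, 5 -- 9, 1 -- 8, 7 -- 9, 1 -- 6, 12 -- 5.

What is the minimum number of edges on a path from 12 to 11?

Level 0: 12
Level 1: 0, 4, 5, 9, 14
Level 2: 1, 2, 6, 7, 8, 13
Level 3: 3, 10, 11
11 first appears at level 3.

3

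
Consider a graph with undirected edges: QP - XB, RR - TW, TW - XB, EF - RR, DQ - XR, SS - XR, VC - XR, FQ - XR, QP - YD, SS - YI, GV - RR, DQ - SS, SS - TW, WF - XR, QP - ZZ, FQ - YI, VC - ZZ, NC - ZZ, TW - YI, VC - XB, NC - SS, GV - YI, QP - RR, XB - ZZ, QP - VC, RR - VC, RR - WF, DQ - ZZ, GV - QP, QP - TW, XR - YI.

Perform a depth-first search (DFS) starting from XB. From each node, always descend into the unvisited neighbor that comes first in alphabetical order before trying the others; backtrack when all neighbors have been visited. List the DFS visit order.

Visit XB
XB → QP
QP → GV
GV → RR
RR → EF
RR → TW
TW → SS
SS → DQ
DQ → XR
XR → FQ
FQ → YI
XR → VC
VC → ZZ
ZZ → NC
XR → WF
QP → YD

XB → QP → GV → RR → EF → TW → SS → DQ → XR → FQ → YI → VC → ZZ → NC → WF → YD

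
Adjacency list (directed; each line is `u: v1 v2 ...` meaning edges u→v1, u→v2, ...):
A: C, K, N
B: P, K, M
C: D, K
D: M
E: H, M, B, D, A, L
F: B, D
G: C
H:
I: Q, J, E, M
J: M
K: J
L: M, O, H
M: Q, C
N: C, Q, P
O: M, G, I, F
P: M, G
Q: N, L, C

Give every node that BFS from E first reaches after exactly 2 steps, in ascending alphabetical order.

C, K, N, O, P, Q

Level 0: E
Level 1: A, B, D, H, L, M
Level 2: C, K, N, O, P, Q
Level 3: F, G, I, J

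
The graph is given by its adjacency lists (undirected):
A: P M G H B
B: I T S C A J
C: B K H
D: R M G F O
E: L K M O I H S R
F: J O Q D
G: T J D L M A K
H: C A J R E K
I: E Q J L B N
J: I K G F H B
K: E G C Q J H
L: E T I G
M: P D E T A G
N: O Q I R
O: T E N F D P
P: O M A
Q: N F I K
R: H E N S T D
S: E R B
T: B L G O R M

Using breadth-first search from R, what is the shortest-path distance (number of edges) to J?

2

Level 0: R
Level 1: D, E, H, N, S, T
Level 2: A, B, C, F, G, I, J, K, L, M, O, Q
Level 3: P
J first appears at level 2.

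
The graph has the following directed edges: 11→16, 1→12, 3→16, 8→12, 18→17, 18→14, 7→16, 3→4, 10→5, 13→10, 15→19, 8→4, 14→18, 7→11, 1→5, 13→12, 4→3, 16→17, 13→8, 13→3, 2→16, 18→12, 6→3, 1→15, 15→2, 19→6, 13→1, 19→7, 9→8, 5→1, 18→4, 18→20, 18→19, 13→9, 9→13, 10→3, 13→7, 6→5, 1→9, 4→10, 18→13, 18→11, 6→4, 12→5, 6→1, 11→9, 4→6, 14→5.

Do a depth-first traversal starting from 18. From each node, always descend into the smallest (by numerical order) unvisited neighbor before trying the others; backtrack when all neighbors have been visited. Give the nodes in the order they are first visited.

Visit 18
18 → 4
4 → 3
3 → 16
16 → 17
4 → 6
6 → 1
1 → 5
1 → 9
9 → 8
8 → 12
9 → 13
13 → 7
7 → 11
13 → 10
1 → 15
15 → 2
15 → 19
18 → 14
18 → 20

18, 4, 3, 16, 17, 6, 1, 5, 9, 8, 12, 13, 7, 11, 10, 15, 2, 19, 14, 20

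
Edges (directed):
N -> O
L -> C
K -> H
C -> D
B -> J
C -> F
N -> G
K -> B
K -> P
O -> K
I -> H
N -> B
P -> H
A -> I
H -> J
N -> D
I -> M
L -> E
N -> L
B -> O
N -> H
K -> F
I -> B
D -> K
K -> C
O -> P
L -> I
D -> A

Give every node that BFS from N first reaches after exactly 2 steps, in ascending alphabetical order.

Level 0: N
Level 1: B, D, G, H, L, O
Level 2: A, C, E, I, J, K, P
Level 3: F, M

A, C, E, I, J, K, P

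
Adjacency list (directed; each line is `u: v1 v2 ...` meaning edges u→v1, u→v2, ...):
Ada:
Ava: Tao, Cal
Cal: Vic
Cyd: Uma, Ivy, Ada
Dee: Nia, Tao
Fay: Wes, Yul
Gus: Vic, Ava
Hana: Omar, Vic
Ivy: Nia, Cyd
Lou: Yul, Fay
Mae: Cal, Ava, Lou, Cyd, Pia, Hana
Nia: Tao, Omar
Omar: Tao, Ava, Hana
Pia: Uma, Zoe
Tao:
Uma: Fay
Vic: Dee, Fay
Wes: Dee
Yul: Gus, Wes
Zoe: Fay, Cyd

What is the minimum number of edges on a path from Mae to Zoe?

Level 0: Mae
Level 1: Ava, Cal, Cyd, Hana, Lou, Pia
Level 2: Ada, Fay, Ivy, Omar, Tao, Uma, Vic, Yul, Zoe
Level 3: Dee, Gus, Nia, Wes
Zoe first appears at level 2.

2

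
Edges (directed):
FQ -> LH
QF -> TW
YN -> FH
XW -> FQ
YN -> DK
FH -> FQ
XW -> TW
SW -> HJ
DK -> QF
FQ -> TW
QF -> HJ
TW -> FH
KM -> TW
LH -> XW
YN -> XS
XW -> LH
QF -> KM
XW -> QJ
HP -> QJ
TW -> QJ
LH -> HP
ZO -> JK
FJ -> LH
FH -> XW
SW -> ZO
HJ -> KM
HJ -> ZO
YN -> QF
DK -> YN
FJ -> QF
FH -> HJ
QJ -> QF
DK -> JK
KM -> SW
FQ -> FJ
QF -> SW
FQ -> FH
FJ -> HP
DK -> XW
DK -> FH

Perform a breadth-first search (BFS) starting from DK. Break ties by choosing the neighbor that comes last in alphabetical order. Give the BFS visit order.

DK, YN, XW, QF, JK, FH, XS, TW, QJ, LH, FQ, SW, KM, HJ, HP, FJ, ZO

Visit DK; enqueue YN, XW, QF, JK, FH → queue [YN, XW, QF, JK, FH]
Visit YN; enqueue XS → queue [XW, QF, JK, FH, XS]
Visit XW; enqueue TW, QJ, LH, FQ → queue [QF, JK, FH, XS, TW, QJ, LH, FQ]
Visit QF; enqueue SW, KM, HJ → queue [JK, FH, XS, TW, QJ, LH, FQ, SW, KM, HJ]
Visit JK → queue [FH, XS, TW, QJ, LH, FQ, SW, KM, HJ]
Visit FH → queue [XS, TW, QJ, LH, FQ, SW, KM, HJ]
Visit XS → queue [TW, QJ, LH, FQ, SW, KM, HJ]
Visit TW → queue [QJ, LH, FQ, SW, KM, HJ]
Visit QJ → queue [LH, FQ, SW, KM, HJ]
Visit LH; enqueue HP → queue [FQ, SW, KM, HJ, HP]
Visit FQ; enqueue FJ → queue [SW, KM, HJ, HP, FJ]
Visit SW; enqueue ZO → queue [KM, HJ, HP, FJ, ZO]
Visit KM → queue [HJ, HP, FJ, ZO]
Visit HJ → queue [HP, FJ, ZO]
Visit HP → queue [FJ, ZO]
Visit FJ → queue [ZO]
Visit ZO → queue []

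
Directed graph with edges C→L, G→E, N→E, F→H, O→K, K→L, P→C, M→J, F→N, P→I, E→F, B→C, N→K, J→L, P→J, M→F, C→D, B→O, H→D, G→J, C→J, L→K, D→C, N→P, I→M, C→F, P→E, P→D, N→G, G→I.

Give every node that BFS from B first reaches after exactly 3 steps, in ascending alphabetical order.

H, N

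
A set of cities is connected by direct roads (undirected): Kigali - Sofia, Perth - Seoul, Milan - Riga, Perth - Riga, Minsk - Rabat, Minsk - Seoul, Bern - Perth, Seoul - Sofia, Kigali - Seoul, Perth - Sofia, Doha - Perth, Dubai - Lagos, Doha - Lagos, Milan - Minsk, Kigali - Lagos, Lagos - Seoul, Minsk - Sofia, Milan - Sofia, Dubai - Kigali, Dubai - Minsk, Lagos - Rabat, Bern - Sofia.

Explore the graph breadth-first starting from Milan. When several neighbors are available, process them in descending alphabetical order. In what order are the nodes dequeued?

Visit Milan; enqueue Sofia, Riga, Minsk → queue [Sofia, Riga, Minsk]
Visit Sofia; enqueue Seoul, Perth, Kigali, Bern → queue [Riga, Minsk, Seoul, Perth, Kigali, Bern]
Visit Riga → queue [Minsk, Seoul, Perth, Kigali, Bern]
Visit Minsk; enqueue Rabat, Dubai → queue [Seoul, Perth, Kigali, Bern, Rabat, Dubai]
Visit Seoul; enqueue Lagos → queue [Perth, Kigali, Bern, Rabat, Dubai, Lagos]
Visit Perth; enqueue Doha → queue [Kigali, Bern, Rabat, Dubai, Lagos, Doha]
Visit Kigali → queue [Bern, Rabat, Dubai, Lagos, Doha]
Visit Bern → queue [Rabat, Dubai, Lagos, Doha]
Visit Rabat → queue [Dubai, Lagos, Doha]
Visit Dubai → queue [Lagos, Doha]
Visit Lagos → queue [Doha]
Visit Doha → queue []

Milan → Sofia → Riga → Minsk → Seoul → Perth → Kigali → Bern → Rabat → Dubai → Lagos → Doha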